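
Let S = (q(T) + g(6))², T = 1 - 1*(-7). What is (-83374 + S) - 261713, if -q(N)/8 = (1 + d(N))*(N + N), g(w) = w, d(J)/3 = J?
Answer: 9856549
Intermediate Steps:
d(J) = 3*J
T = 8 (T = 1 + 7 = 8)
q(N) = -16*N*(1 + 3*N) (q(N) = -8*(1 + 3*N)*(N + N) = -8*(1 + 3*N)*2*N = -16*N*(1 + 3*N))
S = 10201636 (S = (-16*8*(1 + 3*8) + 6)² = (-16*8*(1 + 24) + 6)² = (-16*8*25 + 6)² = (-3200 + 6)² = (-3194)² = 10201636)
(-83374 + S) - 261713 = (-83374 + 10201636) - 261713 = 10118262 - 261713 = 9856549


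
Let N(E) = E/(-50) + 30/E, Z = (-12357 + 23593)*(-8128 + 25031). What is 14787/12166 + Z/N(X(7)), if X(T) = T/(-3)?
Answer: -2426121785324463/163644866 ≈ -1.4826e+7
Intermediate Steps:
Z = 189922108 (Z = 11236*16903 = 189922108)
X(T) = -T/3 (X(T) = T*(-⅓) = -T/3)
N(E) = 30/E - E/50 (N(E) = E*(-1/50) + 30/E = -E/50 + 30/E = 30/E - E/50)
14787/12166 + Z/N(X(7)) = 14787/12166 + 189922108/(30/((-⅓*7)) - (-1)*7/150) = 14787*(1/12166) + 189922108/(30/(-7/3) - 1/50*(-7/3)) = 14787/12166 + 189922108/(30*(-3/7) + 7/150) = 14787/12166 + 189922108/(-90/7 + 7/150) = 14787/12166 + 189922108/(-13451/1050) = 14787/12166 + 189922108*(-1050/13451) = 14787/12166 - 199418213400/13451 = -2426121785324463/163644866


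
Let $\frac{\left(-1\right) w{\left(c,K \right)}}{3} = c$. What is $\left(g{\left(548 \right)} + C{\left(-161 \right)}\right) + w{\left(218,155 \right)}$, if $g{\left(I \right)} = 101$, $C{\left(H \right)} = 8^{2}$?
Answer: $-489$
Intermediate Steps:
$w{\left(c,K \right)} = - 3 c$
$C{\left(H \right)} = 64$
$\left(g{\left(548 \right)} + C{\left(-161 \right)}\right) + w{\left(218,155 \right)} = \left(101 + 64\right) - 654 = 165 - 654 = -489$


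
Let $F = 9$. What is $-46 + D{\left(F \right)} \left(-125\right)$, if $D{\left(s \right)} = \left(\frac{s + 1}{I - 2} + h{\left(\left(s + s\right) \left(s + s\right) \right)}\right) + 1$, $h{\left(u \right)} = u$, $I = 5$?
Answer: $- \frac{123263}{3} \approx -41088.0$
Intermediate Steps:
$D{\left(s \right)} = \frac{4}{3} + 4 s^{2} + \frac{s}{3}$ ($D{\left(s \right)} = \left(\frac{s + 1}{5 - 2} + \left(s + s\right) \left(s + s\right)\right) + 1 = \left(\frac{1 + s}{3} + 2 s 2 s\right) + 1 = \left(\left(1 + s\right) \frac{1}{3} + 4 s^{2}\right) + 1 = \left(\left(\frac{1}{3} + \frac{s}{3}\right) + 4 s^{2}\right) + 1 = \left(\frac{1}{3} + 4 s^{2} + \frac{s}{3}\right) + 1 = \frac{4}{3} + 4 s^{2} + \frac{s}{3}$)
$-46 + D{\left(F \right)} \left(-125\right) = -46 + \left(\frac{4}{3} + 4 \cdot 9^{2} + \frac{1}{3} \cdot 9\right) \left(-125\right) = -46 + \left(\frac{4}{3} + 4 \cdot 81 + 3\right) \left(-125\right) = -46 + \left(\frac{4}{3} + 324 + 3\right) \left(-125\right) = -46 + \frac{985}{3} \left(-125\right) = -46 - \frac{123125}{3} = - \frac{123263}{3}$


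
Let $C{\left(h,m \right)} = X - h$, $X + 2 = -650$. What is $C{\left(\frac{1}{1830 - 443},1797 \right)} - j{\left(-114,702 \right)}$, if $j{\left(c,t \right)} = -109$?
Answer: $- \frac{753142}{1387} \approx -543.0$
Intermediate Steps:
$X = -652$ ($X = -2 - 650 = -652$)
$C{\left(h,m \right)} = -652 - h$
$C{\left(\frac{1}{1830 - 443},1797 \right)} - j{\left(-114,702 \right)} = \left(-652 - \frac{1}{1830 - 443}\right) - -109 = \left(-652 - \frac{1}{1387}\right) + 109 = - \frac{904325}{1387} + 109 = - \frac{753142}{1387}$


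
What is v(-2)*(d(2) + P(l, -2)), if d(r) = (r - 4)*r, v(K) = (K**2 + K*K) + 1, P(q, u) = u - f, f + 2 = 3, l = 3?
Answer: -63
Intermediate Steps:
f = 1 (f = -2 + 3 = 1)
P(q, u) = -1 + u (P(q, u) = u - 1*1 = u - 1 = -1 + u)
v(K) = 1 + 2*K**2 (v(K) = (K**2 + K**2) + 1 = 2*K**2 + 1 = 1 + 2*K**2)
d(r) = r*(-4 + r) (d(r) = (-4 + r)*r = r*(-4 + r))
v(-2)*(d(2) + P(l, -2)) = (1 + 2*(-2)**2)*(2*(-4 + 2) + (-1 - 2)) = (1 + 2*4)*(2*(-2) - 3) = (1 + 8)*(-4 - 3) = 9*(-7) = -63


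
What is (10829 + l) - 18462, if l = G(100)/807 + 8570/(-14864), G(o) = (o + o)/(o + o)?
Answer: -45783314555/5997624 ≈ -7633.6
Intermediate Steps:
G(o) = 1 (G(o) = (2*o)/((2*o)) = (2*o)*(1/(2*o)) = 1)
l = -3450563/5997624 (l = 1/807 + 8570/(-14864) = 1*(1/807) + 8570*(-1/14864) = 1/807 - 4285/7432 = -3450563/5997624 ≈ -0.57532)
(10829 + l) - 18462 = (10829 - 3450563/5997624) - 18462 = 64944819733/5997624 - 18462 = -45783314555/5997624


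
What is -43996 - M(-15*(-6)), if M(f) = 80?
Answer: -44076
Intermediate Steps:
-43996 - M(-15*(-6)) = -43996 - 1*80 = -43996 - 80 = -44076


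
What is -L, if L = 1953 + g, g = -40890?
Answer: 38937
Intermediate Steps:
L = -38937 (L = 1953 - 40890 = -38937)
-L = -1*(-38937) = 38937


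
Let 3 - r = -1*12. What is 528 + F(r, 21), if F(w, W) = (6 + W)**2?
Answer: 1257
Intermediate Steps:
r = 15 (r = 3 - (-1)*12 = 3 - 1*(-12) = 3 + 12 = 15)
528 + F(r, 21) = 528 + (6 + 21)**2 = 528 + 27**2 = 528 + 729 = 1257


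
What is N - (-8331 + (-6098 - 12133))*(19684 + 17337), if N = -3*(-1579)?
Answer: 983356539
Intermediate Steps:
N = 4737
N - (-8331 + (-6098 - 12133))*(19684 + 17337) = 4737 - (-8331 + (-6098 - 12133))*(19684 + 17337) = 4737 - (-8331 - 18231)*37021 = 4737 - (-26562)*37021 = 4737 - 1*(-983351802) = 4737 + 983351802 = 983356539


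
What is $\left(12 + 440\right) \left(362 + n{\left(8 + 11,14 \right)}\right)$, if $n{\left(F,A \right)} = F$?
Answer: $172212$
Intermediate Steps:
$\left(12 + 440\right) \left(362 + n{\left(8 + 11,14 \right)}\right) = \left(12 + 440\right) \left(362 + \left(8 + 11\right)\right) = 452 \left(362 + 19\right) = 452 \cdot 381 = 172212$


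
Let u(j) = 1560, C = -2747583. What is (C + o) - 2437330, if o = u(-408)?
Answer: -5183353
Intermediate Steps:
o = 1560
(C + o) - 2437330 = (-2747583 + 1560) - 2437330 = -2746023 - 2437330 = -5183353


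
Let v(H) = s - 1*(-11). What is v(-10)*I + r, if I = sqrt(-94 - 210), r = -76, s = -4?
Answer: -76 + 28*I*sqrt(19) ≈ -76.0 + 122.05*I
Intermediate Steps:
v(H) = 7 (v(H) = -4 - 1*(-11) = -4 + 11 = 7)
I = 4*I*sqrt(19) (I = sqrt(-304) = 4*I*sqrt(19) ≈ 17.436*I)
v(-10)*I + r = 7*(4*I*sqrt(19)) - 76 = 28*I*sqrt(19) - 76 = -76 + 28*I*sqrt(19)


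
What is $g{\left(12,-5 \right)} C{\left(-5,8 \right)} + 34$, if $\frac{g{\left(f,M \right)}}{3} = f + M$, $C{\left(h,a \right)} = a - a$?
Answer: $34$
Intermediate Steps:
$C{\left(h,a \right)} = 0$
$g{\left(f,M \right)} = 3 M + 3 f$ ($g{\left(f,M \right)} = 3 \left(f + M\right) = 3 \left(M + f\right) = 3 M + 3 f$)
$g{\left(12,-5 \right)} C{\left(-5,8 \right)} + 34 = \left(3 \left(-5\right) + 3 \cdot 12\right) 0 + 34 = \left(-15 + 36\right) 0 + 34 = 21 \cdot 0 + 34 = 0 + 34 = 34$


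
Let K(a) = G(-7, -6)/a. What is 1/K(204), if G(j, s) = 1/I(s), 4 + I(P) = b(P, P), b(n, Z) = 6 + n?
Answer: -816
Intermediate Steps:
I(P) = 2 + P (I(P) = -4 + (6 + P) = 2 + P)
G(j, s) = 1/(2 + s)
K(a) = -1/(4*a) (K(a) = 1/((2 - 6)*a) = 1/((-4)*a) = -1/(4*a))
1/K(204) = 1/(-¼/204) = 1/(-¼*1/204) = 1/(-1/816) = -816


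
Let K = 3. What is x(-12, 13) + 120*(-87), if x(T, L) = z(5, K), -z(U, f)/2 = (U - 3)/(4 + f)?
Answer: -73084/7 ≈ -10441.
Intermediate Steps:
z(U, f) = -2*(-3 + U)/(4 + f) (z(U, f) = -2*(U - 3)/(4 + f) = -2*(-3 + U)/(4 + f))
x(T, L) = -4/7 (x(T, L) = 2*(3 - 1*5)/(4 + 3) = 2*(3 - 5)/7 = 2*(1/7)*(-2) = -4/7)
x(-12, 13) + 120*(-87) = -4/7 + 120*(-87) = -4/7 - 10440 = -73084/7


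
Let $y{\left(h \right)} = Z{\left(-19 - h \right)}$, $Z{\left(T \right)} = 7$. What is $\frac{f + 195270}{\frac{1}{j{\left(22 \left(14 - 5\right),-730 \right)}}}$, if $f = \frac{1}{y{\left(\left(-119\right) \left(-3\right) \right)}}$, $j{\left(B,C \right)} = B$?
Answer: $\frac{270644418}{7} \approx 3.8663 \cdot 10^{7}$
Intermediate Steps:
$y{\left(h \right)} = 7$
$f = \frac{1}{7} \approx 0.14286$
$\frac{f + 195270}{\frac{1}{j{\left(22 \left(14 - 5\right),-730 \right)}}} = \frac{\frac{1}{7} + 195270}{\frac{1}{22 \left(14 - 5\right)}} = \frac{1366891}{7 \frac{1}{22 \cdot 9}} = \frac{1366891}{7 \cdot \frac{1}{198}} = \frac{1366891 \frac{1}{\frac{1}{198}}}{7} = \frac{1366891}{7} \cdot 198 = \frac{270644418}{7}$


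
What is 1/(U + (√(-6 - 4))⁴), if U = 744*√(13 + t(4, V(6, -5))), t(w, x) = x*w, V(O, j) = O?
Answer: -25/5117708 + 93*√37/2558854 ≈ 0.00021619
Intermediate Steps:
t(w, x) = w*x
U = 744*√37 (U = 744*√(13 + 4*6) = 744*√(13 + 24) = 744*√37 ≈ 4525.6)
1/(U + (√(-6 - 4))⁴) = 1/(744*√37 + (√(-6 - 4))⁴) = 1/(744*√37 + (√(-10))⁴) = 1/(744*√37 + (I*√10)⁴) = 1/(744*√37 + 100) = 1/(100 + 744*√37)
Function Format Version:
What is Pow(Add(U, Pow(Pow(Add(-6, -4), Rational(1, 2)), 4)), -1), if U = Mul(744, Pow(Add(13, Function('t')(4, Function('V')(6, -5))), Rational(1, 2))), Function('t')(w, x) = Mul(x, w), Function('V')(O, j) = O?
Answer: Add(Rational(-25, 5117708), Mul(Rational(93, 2558854), Pow(37, Rational(1, 2)))) ≈ 0.00021619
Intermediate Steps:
Function('t')(w, x) = Mul(w, x)
U = Mul(744, Pow(37, Rational(1, 2))) (U = Mul(744, Pow(Add(13, Mul(4, 6)), Rational(1, 2))) = Mul(744, Pow(Add(13, 24), Rational(1, 2))) = Mul(744, Pow(37, Rational(1, 2))) ≈ 4525.6)
Pow(Add(U, Pow(Pow(Add(-6, -4), Rational(1, 2)), 4)), -1) = Pow(Add(Mul(744, Pow(37, Rational(1, 2))), Pow(Pow(Add(-6, -4), Rational(1, 2)), 4)), -1) = Pow(Add(Mul(744, Pow(37, Rational(1, 2))), Pow(Pow(-10, Rational(1, 2)), 4)), -1) = Pow(Add(Mul(744, Pow(37, Rational(1, 2))), Pow(Mul(I, Pow(10, Rational(1, 2))), 4)), -1) = Pow(Add(Mul(744, Pow(37, Rational(1, 2))), 100), -1) = Pow(Add(100, Mul(744, Pow(37, Rational(1, 2)))), -1)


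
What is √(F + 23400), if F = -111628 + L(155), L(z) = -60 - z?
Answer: 3*I*√9827 ≈ 297.39*I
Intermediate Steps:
F = -111843 (F = -111628 + (-60 - 1*155) = -111628 + (-60 - 155) = -111628 - 215 = -111843)
√(F + 23400) = √(-111843 + 23400) = √(-88443) = 3*I*√9827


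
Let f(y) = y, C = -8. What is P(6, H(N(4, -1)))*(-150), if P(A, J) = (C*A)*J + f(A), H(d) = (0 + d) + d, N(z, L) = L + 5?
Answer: 56700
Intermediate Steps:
N(z, L) = 5 + L
H(d) = 2*d (H(d) = d + d = 2*d)
P(A, J) = A - 8*A*J (P(A, J) = (-8*A)*J + A = -8*A*J + A = A - 8*A*J)
P(6, H(N(4, -1)))*(-150) = (6*(1 - 16*(5 - 1)))*(-150) = (6*(1 - 16*4))*(-150) = (6*(1 - 8*8))*(-150) = (6*(1 - 64))*(-150) = (6*(-63))*(-150) = -378*(-150) = 56700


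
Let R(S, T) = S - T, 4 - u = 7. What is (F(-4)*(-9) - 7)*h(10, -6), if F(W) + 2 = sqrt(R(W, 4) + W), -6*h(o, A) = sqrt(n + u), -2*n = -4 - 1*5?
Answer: sqrt(6)*(-11 + 18*I*sqrt(3))/12 ≈ -2.2454 + 6.364*I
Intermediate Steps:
u = -3 (u = 4 - 1*7 = 4 - 7 = -3)
n = 9/2 (n = -(-4 - 1*5)/2 = -(-4 - 5)/2 = -1/2*(-9) = 9/2 ≈ 4.5000)
h(o, A) = -sqrt(6)/12 (h(o, A) = -sqrt(9/2 - 3)/6 = -sqrt(6)/12)
F(W) = -2 + sqrt(-4 + 2*W) (F(W) = -2 + sqrt((W - 1*4) + W) = -2 + sqrt((W - 4) + W) = -2 + sqrt((-4 + W) + W) = -2 + sqrt(-4 + 2*W))
(F(-4)*(-9) - 7)*h(10, -6) = ((-2 + sqrt(-4 + 2*(-4)))*(-9) - 7)*(-sqrt(6)/12) = ((-2 + sqrt(-4 - 8))*(-9) - 7)*(-sqrt(6)/12) = ((-2 + sqrt(-12))*(-9) - 7)*(-sqrt(6)/12) = ((-2 + 2*I*sqrt(3))*(-9) - 7)*(-sqrt(6)/12) = ((18 - 18*I*sqrt(3)) - 7)*(-sqrt(6)/12) = (11 - 18*I*sqrt(3))*(-sqrt(6)/12) = -sqrt(6)*(11 - 18*I*sqrt(3))/12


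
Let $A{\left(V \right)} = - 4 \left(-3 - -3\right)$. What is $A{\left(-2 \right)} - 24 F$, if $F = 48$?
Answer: $-1152$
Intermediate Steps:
$A{\left(V \right)} = 0$ ($A{\left(V \right)} = - 4 \left(-3 + \left(-2 + 5\right)\right) = - 4 \left(-3 + 3\right) = \left(-4\right) 0 = 0$)
$A{\left(-2 \right)} - 24 F = 0 - 1152 = -1152$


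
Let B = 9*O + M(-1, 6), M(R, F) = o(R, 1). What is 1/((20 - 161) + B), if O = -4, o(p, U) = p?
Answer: -1/178 ≈ -0.0056180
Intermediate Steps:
M(R, F) = R
B = -37 (B = 9*(-4) - 1 = -36 - 1 = -37)
1/((20 - 161) + B) = 1/((20 - 161) - 37) = 1/(-141 - 37) = 1/(-178) = -1/178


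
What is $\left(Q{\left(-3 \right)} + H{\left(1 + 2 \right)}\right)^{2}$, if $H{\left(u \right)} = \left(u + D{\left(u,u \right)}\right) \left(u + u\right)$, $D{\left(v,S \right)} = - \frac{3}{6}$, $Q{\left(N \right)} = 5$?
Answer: $400$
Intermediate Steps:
$D{\left(v,S \right)} = - \frac{1}{2}$ ($D{\left(v,S \right)} = \left(-3\right) \frac{1}{6} = - \frac{1}{2}$)
$H{\left(u \right)} = 2 u \left(- \frac{1}{2} + u\right)$ ($H{\left(u \right)} = \left(u - \frac{1}{2}\right) \left(u + u\right) = \left(- \frac{1}{2} + u\right) 2 u = 2 u \left(- \frac{1}{2} + u\right)$)
$\left(Q{\left(-3 \right)} + H{\left(1 + 2 \right)}\right)^{2} = \left(5 + \left(1 + 2\right) \left(-1 + 2 \left(1 + 2\right)\right)\right)^{2} = \left(5 + 3 \left(-1 + 2 \cdot 3\right)\right)^{2} = \left(5 + 3 \left(-1 + 6\right)\right)^{2} = \left(5 + 3 \cdot 5\right)^{2} = \left(5 + 15\right)^{2} = 20^{2} = 400$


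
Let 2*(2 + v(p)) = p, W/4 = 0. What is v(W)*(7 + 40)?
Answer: -94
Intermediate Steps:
W = 0 (W = 4*0 = 0)
v(p) = -2 + p/2
v(W)*(7 + 40) = (-2 + (½)*0)*(7 + 40) = (-2 + 0)*47 = -2*47 = -94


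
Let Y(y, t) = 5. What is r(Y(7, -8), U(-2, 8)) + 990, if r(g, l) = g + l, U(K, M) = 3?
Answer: 998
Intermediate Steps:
r(Y(7, -8), U(-2, 8)) + 990 = (5 + 3) + 990 = 8 + 990 = 998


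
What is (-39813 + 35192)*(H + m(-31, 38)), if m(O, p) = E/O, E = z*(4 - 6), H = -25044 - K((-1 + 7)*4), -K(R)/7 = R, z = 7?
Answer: 3563447182/31 ≈ 1.1495e+8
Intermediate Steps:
K(R) = -7*R
H = -24876 (H = -25044 - (-7)*(-1 + 7)*4 = -25044 - (-7)*6*4 = -25044 - (-7)*24 = -25044 - 1*(-168) = -25044 + 168 = -24876)
E = -14 (E = 7*(4 - 6) = 7*(-2) = -14)
m(O, p) = -14/O
(-39813 + 35192)*(H + m(-31, 38)) = (-39813 + 35192)*(-24876 - 14/(-31)) = -4621*(-24876 - 14*(-1/31)) = -4621*(-24876 + 14/31) = -4621*(-771142/31) = 3563447182/31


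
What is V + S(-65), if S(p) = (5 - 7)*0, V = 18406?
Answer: 18406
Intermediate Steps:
S(p) = 0 (S(p) = -2*0 = 0)
V + S(-65) = 18406 + 0 = 18406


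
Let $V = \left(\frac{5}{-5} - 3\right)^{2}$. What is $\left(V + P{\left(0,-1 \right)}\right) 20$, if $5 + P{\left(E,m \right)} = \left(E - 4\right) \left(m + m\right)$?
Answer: $380$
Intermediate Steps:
$P{\left(E,m \right)} = -5 + 2 m \left(-4 + E\right)$ ($P{\left(E,m \right)} = -5 + \left(E - 4\right) \left(m + m\right) = -5 + \left(-4 + E\right) 2 m = -5 + 2 m \left(-4 + E\right)$)
$V = 16$ ($V = \left(5 \left(- \frac{1}{5}\right) - 3\right)^{2} = \left(-1 - 3\right)^{2} = \left(-4\right)^{2} = 16$)
$\left(V + P{\left(0,-1 \right)}\right) 20 = \left(16 - -3\right) 20 = \left(16 + \left(-5 + 8 + 0\right)\right) 20 = \left(16 + 3\right) 20 = 19 \cdot 20 = 380$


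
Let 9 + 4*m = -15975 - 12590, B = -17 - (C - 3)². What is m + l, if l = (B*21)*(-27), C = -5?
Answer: 77567/2 ≈ 38784.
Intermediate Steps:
B = -81 (B = -17 - (-5 - 3)² = -17 - 1*(-8)² = -17 - 1*64 = -17 - 64 = -81)
m = -14287/2 (m = -9/4 + (-15975 - 12590)/4 = -9/4 + (¼)*(-28565) = -9/4 - 28565/4 = -14287/2 ≈ -7143.5)
l = 45927 (l = -81*21*(-27) = -1701*(-27) = 45927)
m + l = -14287/2 + 45927 = 77567/2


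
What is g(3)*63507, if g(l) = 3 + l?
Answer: 381042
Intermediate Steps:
g(3)*63507 = (3 + 3)*63507 = 6*63507 = 381042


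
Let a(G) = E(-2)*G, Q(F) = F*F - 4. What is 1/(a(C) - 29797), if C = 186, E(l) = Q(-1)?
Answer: -1/30355 ≈ -3.2943e-5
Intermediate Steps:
Q(F) = -4 + F² (Q(F) = F² - 4 = -4 + F²)
E(l) = -3 (E(l) = -4 + (-1)² = -4 + 1 = -3)
a(G) = -3*G
1/(a(C) - 29797) = 1/(-3*186 - 29797) = 1/(-558 - 29797) = 1/(-30355) = -1/30355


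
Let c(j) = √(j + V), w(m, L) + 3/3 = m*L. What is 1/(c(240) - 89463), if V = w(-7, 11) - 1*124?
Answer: -89463/8003628331 - √38/8003628331 ≈ -1.1179e-5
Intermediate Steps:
w(m, L) = -1 + L*m (w(m, L) = -1 + m*L = -1 + L*m)
V = -202 (V = (-1 + 11*(-7)) - 1*124 = (-1 - 77) - 124 = -78 - 124 = -202)
c(j) = √(-202 + j) (c(j) = √(j - 202) = √(-202 + j))
1/(c(240) - 89463) = 1/(√(-202 + 240) - 89463) = 1/(√38 - 89463) = 1/(-89463 + √38)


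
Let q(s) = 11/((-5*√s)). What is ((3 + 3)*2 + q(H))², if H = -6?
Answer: 21479/150 + 44*I*√6/5 ≈ 143.19 + 21.556*I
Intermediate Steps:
q(s) = -11/(5*√s) (q(s) = 11*(-1/(5*√s)) = -11/(5*√s))
((3 + 3)*2 + q(H))² = ((3 + 3)*2 - (-11)*I*√6/30)² = (6*2 - (-11)*I*√6/30)² = (12 + 11*I*√6/30)²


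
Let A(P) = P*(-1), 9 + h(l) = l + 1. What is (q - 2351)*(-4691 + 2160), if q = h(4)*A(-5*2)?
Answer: 6051621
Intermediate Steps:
h(l) = -8 + l (h(l) = -9 + (l + 1) = -9 + (1 + l) = -8 + l)
A(P) = -P
q = -40 (q = (-8 + 4)*(-(-5)*2) = -(-4)*(-10) = -4*10 = -40)
(q - 2351)*(-4691 + 2160) = (-40 - 2351)*(-4691 + 2160) = -2391*(-2531) = 6051621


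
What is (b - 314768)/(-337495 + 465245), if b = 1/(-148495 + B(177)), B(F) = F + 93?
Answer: -46656486801/18935743750 ≈ -2.4639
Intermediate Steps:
B(F) = 93 + F
b = -1/148225 (b = 1/(-148495 + (93 + 177)) = 1/(-148495 + 270) = 1/(-148225) = -1/148225 ≈ -6.7465e-6)
(b - 314768)/(-337495 + 465245) = (-1/148225 - 314768)/(-337495 + 465245) = -46656486801/148225/127750 = -46656486801/148225*1/127750 = -46656486801/18935743750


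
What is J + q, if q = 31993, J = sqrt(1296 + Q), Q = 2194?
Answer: 31993 + sqrt(3490) ≈ 32052.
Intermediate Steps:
J = sqrt(3490) (J = sqrt(1296 + 2194) = sqrt(3490) ≈ 59.076)
J + q = sqrt(3490) + 31993 = 31993 + sqrt(3490)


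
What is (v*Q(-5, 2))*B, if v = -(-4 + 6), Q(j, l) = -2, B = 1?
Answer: 4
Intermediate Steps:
v = -2 (v = -1*2 = -2)
(v*Q(-5, 2))*B = -2*(-2)*1 = 4*1 = 4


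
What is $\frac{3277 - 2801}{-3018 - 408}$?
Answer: $- \frac{238}{1713} \approx -0.13894$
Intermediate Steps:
$\frac{3277 - 2801}{-3018 - 408} = \frac{476}{-3426} = 476 \left(- \frac{1}{3426}\right) = - \frac{238}{1713}$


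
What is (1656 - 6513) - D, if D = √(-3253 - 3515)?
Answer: -4857 - 12*I*√47 ≈ -4857.0 - 82.268*I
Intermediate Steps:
D = 12*I*√47 (D = √(-6768) = 12*I*√47 ≈ 82.268*I)
(1656 - 6513) - D = (1656 - 6513) - 12*I*√47 = -4857 - 12*I*√47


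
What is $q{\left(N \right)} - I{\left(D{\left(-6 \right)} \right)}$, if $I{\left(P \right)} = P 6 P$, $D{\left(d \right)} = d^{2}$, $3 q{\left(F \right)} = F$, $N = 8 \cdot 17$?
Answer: $- \frac{23192}{3} \approx -7730.7$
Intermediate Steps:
$N = 136$
$q{\left(F \right)} = \frac{F}{3}$
$I{\left(P \right)} = 6 P^{2}$ ($I{\left(P \right)} = 6 P P = 6 P^{2}$)
$q{\left(N \right)} - I{\left(D{\left(-6 \right)} \right)} = \frac{1}{3} \cdot 136 - 6 \left(\left(-6\right)^{2}\right)^{2} = \frac{136}{3} - 6 \cdot 36^{2} = \frac{136}{3} - 6 \cdot 1296 = \frac{136}{3} - 7776 = - \frac{23192}{3}$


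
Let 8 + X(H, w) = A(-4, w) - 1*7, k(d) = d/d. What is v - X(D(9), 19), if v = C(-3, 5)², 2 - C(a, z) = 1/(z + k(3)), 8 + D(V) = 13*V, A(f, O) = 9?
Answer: 337/36 ≈ 9.3611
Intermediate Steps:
D(V) = -8 + 13*V
k(d) = 1
X(H, w) = -6 (X(H, w) = -8 + (9 - 1*7) = -8 + (9 - 7) = -8 + 2 = -6)
C(a, z) = 2 - 1/(1 + z) (C(a, z) = 2 - 1/(z + 1) = 2 - 1/(1 + z))
v = 121/36 (v = ((1 + 2*5)/(1 + 5))² = ((1 + 10)/6)² = ((⅙)*11)² = (11/6)² = 121/36 ≈ 3.3611)
v - X(D(9), 19) = 121/36 - 1*(-6) = 121/36 + 6 = 337/36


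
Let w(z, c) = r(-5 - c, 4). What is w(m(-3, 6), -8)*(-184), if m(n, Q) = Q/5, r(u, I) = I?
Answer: -736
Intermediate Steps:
m(n, Q) = Q/5 (m(n, Q) = Q*(⅕) = Q/5)
w(z, c) = 4
w(m(-3, 6), -8)*(-184) = 4*(-184) = -736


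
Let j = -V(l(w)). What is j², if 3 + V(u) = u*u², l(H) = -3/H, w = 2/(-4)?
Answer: 45369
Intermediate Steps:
w = -½ (w = 2*(-¼) = -½ ≈ -0.50000)
V(u) = -3 + u³ (V(u) = -3 + u*u² = -3 + u³)
j = -213 (j = -(-3 + (-3/(-½))³) = -(-3 + (-3*(-2))³) = -(-3 + 6³) = -(-3 + 216) = -1*213 = -213)
j² = (-213)² = 45369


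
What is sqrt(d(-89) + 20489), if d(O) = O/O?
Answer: sqrt(20490) ≈ 143.14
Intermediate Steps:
d(O) = 1
sqrt(d(-89) + 20489) = sqrt(1 + 20489) = sqrt(20490)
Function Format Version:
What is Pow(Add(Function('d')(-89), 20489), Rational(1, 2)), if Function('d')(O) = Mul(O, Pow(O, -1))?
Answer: Pow(20490, Rational(1, 2)) ≈ 143.14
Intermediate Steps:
Function('d')(O) = 1
Pow(Add(Function('d')(-89), 20489), Rational(1, 2)) = Pow(Add(1, 20489), Rational(1, 2)) = Pow(20490, Rational(1, 2))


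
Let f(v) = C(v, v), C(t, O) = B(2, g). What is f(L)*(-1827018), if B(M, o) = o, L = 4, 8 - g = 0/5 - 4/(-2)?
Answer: -10962108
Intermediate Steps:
g = 6 (g = 8 - (0/5 - 4/(-2)) = 8 - (0*(⅕) - 4*(-½)) = 8 - (0 + 2) = 8 - 1*2 = 8 - 2 = 6)
C(t, O) = 6
f(v) = 6
f(L)*(-1827018) = 6*(-1827018) = -10962108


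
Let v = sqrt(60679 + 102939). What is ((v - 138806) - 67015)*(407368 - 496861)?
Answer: 18419538753 - 89493*sqrt(163618) ≈ 1.8383e+10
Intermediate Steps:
v = sqrt(163618) ≈ 404.50
((v - 138806) - 67015)*(407368 - 496861) = ((sqrt(163618) - 138806) - 67015)*(407368 - 496861) = ((-138806 + sqrt(163618)) - 67015)*(-89493) = (-205821 + sqrt(163618))*(-89493) = 18419538753 - 89493*sqrt(163618)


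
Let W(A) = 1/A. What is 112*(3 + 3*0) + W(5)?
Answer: 1681/5 ≈ 336.20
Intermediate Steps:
112*(3 + 3*0) + W(5) = 112*(3 + 3*0) + 1/5 = 112*(3 + 0) + ⅕ = 112*3 + ⅕ = 336 + ⅕ = 1681/5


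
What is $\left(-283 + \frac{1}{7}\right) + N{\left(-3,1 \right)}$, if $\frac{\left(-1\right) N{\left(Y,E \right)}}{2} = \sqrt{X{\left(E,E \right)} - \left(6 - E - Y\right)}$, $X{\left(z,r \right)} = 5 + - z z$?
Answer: $- \frac{1980}{7} - 4 i \approx -282.86 - 4.0 i$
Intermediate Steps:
$X{\left(z,r \right)} = 5 - z^{2}$
$N{\left(Y,E \right)} = - 2 \sqrt{-1 + E + Y - E^{2}}$ ($N{\left(Y,E \right)} = - 2 \sqrt{\left(5 - E^{2}\right) - \left(6 - E - Y\right)} = - 2 \sqrt{\left(5 - E^{2}\right) + \left(-6 + E + Y\right)} = - 2 \sqrt{-1 + E + Y - E^{2}}$)
$\left(-283 + \frac{1}{7}\right) + N{\left(-3,1 \right)} = \left(-283 + \frac{1}{7}\right) - 2 \sqrt{-1 + 1 - 3 - 1^{2}} = \left(-283 + \frac{1}{7}\right) - 2 \sqrt{-1 + 1 - 3 - 1} = - \frac{1980}{7} - 2 \sqrt{-1 + 1 - 3 - 1} = - \frac{1980}{7} - 2 \sqrt{-4} = - \frac{1980}{7} - 2 \cdot 2 i = - \frac{1980}{7} - 4 i$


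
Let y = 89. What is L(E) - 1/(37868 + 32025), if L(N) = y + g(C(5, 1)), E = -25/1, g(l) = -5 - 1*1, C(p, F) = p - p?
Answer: 5801118/69893 ≈ 83.000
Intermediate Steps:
C(p, F) = 0
g(l) = -6 (g(l) = -5 - 1 = -6)
E = -25 (E = -25*1 = -25)
L(N) = 83 (L(N) = 89 - 6 = 83)
L(E) - 1/(37868 + 32025) = 83 - 1/(37868 + 32025) = 83 - 1/69893 = 5801118/69893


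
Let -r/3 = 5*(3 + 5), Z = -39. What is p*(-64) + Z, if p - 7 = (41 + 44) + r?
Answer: 1753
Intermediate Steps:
r = -120 (r = -15*(3 + 5) = -15*8 = -3*40 = -120)
p = -28 (p = 7 + ((41 + 44) - 120) = 7 + (85 - 120) = 7 - 35 = -28)
p*(-64) + Z = -28*(-64) - 39 = 1792 - 39 = 1753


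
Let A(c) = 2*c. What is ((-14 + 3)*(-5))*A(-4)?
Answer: -440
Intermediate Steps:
((-14 + 3)*(-5))*A(-4) = ((-14 + 3)*(-5))*(2*(-4)) = -11*(-5)*(-8) = 55*(-8) = -440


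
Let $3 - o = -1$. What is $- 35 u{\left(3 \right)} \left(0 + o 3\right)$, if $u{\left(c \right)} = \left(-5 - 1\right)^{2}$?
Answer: $-15120$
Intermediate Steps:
$o = 4$ ($o = 3 - -1 = 3 + 1 = 4$)
$u{\left(c \right)} = 36$ ($u{\left(c \right)} = \left(-6\right)^{2} = 36$)
$- 35 u{\left(3 \right)} \left(0 + o 3\right) = \left(-35\right) 36 \left(0 + 4 \cdot 3\right) = - 1260 \left(0 + 12\right) = \left(-1260\right) 12 = -15120$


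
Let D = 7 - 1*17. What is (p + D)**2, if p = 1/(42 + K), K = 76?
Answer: 1390041/13924 ≈ 99.831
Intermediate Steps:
D = -10 (D = 7 - 17 = -10)
p = 1/118 (p = 1/(42 + 76) = 1/118 ≈ 0.0084746)
(p + D)**2 = (1/118 - 10)**2 = (-1179/118)**2 = 1390041/13924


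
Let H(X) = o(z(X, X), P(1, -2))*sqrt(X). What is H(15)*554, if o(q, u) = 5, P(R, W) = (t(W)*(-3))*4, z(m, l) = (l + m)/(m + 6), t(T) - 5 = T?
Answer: 2770*sqrt(15) ≈ 10728.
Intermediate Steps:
t(T) = 5 + T
z(m, l) = (l + m)/(6 + m)
P(R, W) = -60 - 12*W (P(R, W) = ((5 + W)*(-3))*4 = (-15 - 3*W)*4 = -60 - 12*W)
H(X) = 5*sqrt(X)
H(15)*554 = (5*sqrt(15))*554 = 2770*sqrt(15)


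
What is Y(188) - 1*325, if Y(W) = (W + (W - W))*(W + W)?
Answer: 70363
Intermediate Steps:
Y(W) = 2*W**2 (Y(W) = (W + 0)*(2*W) = W*(2*W) = 2*W**2)
Y(188) - 1*325 = 2*188**2 - 1*325 = 2*35344 - 325 = 70688 - 325 = 70363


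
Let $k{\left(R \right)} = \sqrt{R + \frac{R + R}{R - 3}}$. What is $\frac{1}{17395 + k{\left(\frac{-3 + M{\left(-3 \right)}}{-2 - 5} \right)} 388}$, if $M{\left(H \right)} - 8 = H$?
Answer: $\frac{2800595}{48719059817} - \frac{1164 i \sqrt{322}}{48719059817} \approx 5.7485 \cdot 10^{-5} - 4.2873 \cdot 10^{-7} i$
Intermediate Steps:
$M{\left(H \right)} = 8 + H$
$k{\left(R \right)} = \sqrt{R + \frac{2 R}{-3 + R}}$
$\frac{1}{17395 + k{\left(\frac{-3 + M{\left(-3 \right)}}{-2 - 5} \right)} 388} = \frac{1}{17395 + \sqrt{\frac{\frac{-3 + \left(8 - 3\right)}{-2 - 5} \left(-1 + \frac{-3 + \left(8 - 3\right)}{-2 - 5}\right)}{-3 + \frac{-3 + \left(8 - 3\right)}{-2 - 5}}} \cdot 388} = \frac{1}{17395 + \sqrt{\frac{\frac{-3 + 5}{-7} \left(-1 + \frac{-3 + 5}{-7}\right)}{-3 + \frac{-3 + 5}{-7}}} \cdot 388} = \frac{1}{17395 + \sqrt{\frac{2 \left(- \frac{1}{7}\right) \left(-1 + 2 \left(- \frac{1}{7}\right)\right)}{-3 + 2 \left(- \frac{1}{7}\right)}} 388} = \frac{1}{17395 + \sqrt{- \frac{2 \left(-1 - \frac{2}{7}\right)}{7 \left(-3 - \frac{2}{7}\right)}} 388} = \frac{1}{17395 + \sqrt{\left(- \frac{2}{7}\right) \frac{1}{- \frac{23}{7}} \left(- \frac{9}{7}\right)} 388} = \frac{1}{17395 + \sqrt{\left(- \frac{2}{7}\right) \left(- \frac{7}{23}\right) \left(- \frac{9}{7}\right)} 388} = \frac{1}{17395 + \sqrt{- \frac{18}{161}} \cdot 388} = \frac{1}{17395 + \frac{3 i \sqrt{322}}{161} \cdot 388} = \frac{1}{17395 + \frac{1164 i \sqrt{322}}{161}}$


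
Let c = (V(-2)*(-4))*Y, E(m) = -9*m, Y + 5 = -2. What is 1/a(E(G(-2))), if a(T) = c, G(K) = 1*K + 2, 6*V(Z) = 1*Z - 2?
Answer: -3/56 ≈ -0.053571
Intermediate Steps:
Y = -7 (Y = -5 - 2 = -7)
V(Z) = -1/3 + Z/6 (V(Z) = (1*Z - 2)/6 = (Z - 2)/6 = (-2 + Z)/6 = -1/3 + Z/6)
G(K) = 2 + K (G(K) = K + 2 = 2 + K)
c = -56/3 (c = ((-1/3 + (1/6)*(-2))*(-4))*(-7) = ((-1/3 - 1/3)*(-4))*(-7) = -2/3*(-4)*(-7) = (8/3)*(-7) = -56/3 ≈ -18.667)
a(T) = -56/3
1/a(E(G(-2))) = 1/(-56/3) = -3/56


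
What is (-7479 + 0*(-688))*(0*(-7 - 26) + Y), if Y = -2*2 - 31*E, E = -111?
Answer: -25705323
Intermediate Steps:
Y = 3437 (Y = -2*2 - 31*(-111) = -4 + 3441 = 3437)
(-7479 + 0*(-688))*(0*(-7 - 26) + Y) = (-7479 + 0*(-688))*(0*(-7 - 26) + 3437) = (-7479 + 0)*(0*(-33) + 3437) = -7479*(0 + 3437) = -7479*3437 = -25705323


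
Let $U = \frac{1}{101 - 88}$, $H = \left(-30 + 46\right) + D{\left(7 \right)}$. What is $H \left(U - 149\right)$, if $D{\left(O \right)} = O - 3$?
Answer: $- \frac{38720}{13} \approx -2978.5$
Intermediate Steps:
$D{\left(O \right)} = -3 + O$
$H = 20$ ($H = \left(-30 + 46\right) + \left(-3 + 7\right) = 16 + 4 = 20$)
$U = \frac{1}{13} \approx 0.076923$
$H \left(U - 149\right) = 20 \left(\frac{1}{13} - 149\right) = 20 \left(- \frac{1936}{13}\right) = - \frac{38720}{13}$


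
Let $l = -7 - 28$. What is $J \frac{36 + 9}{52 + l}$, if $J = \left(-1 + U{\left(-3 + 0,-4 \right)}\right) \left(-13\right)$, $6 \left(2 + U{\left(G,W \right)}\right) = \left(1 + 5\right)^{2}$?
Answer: $- \frac{1755}{17} \approx -103.24$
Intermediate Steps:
$l = -35$ ($l = -7 - 28 = -35$)
$U{\left(G,W \right)} = 4$ ($U{\left(G,W \right)} = -2 + \frac{\left(1 + 5\right)^{2}}{6} = -2 + \frac{6^{2}}{6} = -2 + \frac{1}{6} \cdot 36 = -2 + 6 = 4$)
$J = -39$ ($J = \left(-1 + 4\right) \left(-13\right) = 3 \left(-13\right) = -39$)
$J \frac{36 + 9}{52 + l} = - 39 \frac{36 + 9}{52 - 35} = - 39 \cdot \frac{45}{17} = - 39 \cdot 45 \cdot \frac{1}{17} = \left(-39\right) \frac{45}{17} = - \frac{1755}{17}$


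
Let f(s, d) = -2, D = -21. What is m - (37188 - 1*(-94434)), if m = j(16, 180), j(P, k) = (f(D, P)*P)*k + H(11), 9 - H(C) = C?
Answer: -137384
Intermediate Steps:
H(C) = 9 - C
j(P, k) = -2 - 2*P*k (j(P, k) = (-2*P)*k + (9 - 1*11) = -2*P*k + (9 - 11) = -2*P*k - 2 = -2 - 2*P*k)
m = -5762 (m = -2 - 2*16*180 = -2 - 5760 = -5762)
m - (37188 - 1*(-94434)) = -5762 - (37188 - 1*(-94434)) = -5762 - (37188 + 94434) = -5762 - 1*131622 = -5762 - 131622 = -137384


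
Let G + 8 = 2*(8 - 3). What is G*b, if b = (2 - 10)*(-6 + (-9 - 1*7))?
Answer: 352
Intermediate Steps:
G = 2 (G = -8 + 2*(8 - 3) = -8 + 2*5 = -8 + 10 = 2)
b = 176 (b = -8*(-6 + (-9 - 7)) = -8*(-6 - 16) = -8*(-22) = 176)
G*b = 2*176 = 352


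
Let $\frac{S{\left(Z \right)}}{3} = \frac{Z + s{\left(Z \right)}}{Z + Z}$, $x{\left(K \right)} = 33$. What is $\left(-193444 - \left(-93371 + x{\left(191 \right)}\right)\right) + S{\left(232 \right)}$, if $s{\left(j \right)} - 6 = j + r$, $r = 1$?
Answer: $- \frac{46447771}{464} \approx -1.001 \cdot 10^{5}$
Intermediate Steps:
$s{\left(j \right)} = 7 + j$ ($s{\left(j \right)} = 6 + \left(j + 1\right) = 6 + \left(1 + j\right) = 7 + j$)
$S{\left(Z \right)} = \frac{3 \left(7 + 2 Z\right)}{2 Z}$ ($S{\left(Z \right)} = 3 \frac{Z + \left(7 + Z\right)}{Z + Z} = 3 \frac{7 + 2 Z}{2 Z} = \frac{3 \left(7 + 2 Z\right)}{2 Z}$)
$\left(-193444 - \left(-93371 + x{\left(191 \right)}\right)\right) + S{\left(232 \right)} = \left(-193444 + \left(93371 - 33\right)\right) + \left(3 + \frac{21}{2 \cdot 232}\right) = \left(-193444 + \left(93371 - 33\right)\right) + \left(3 + \frac{21}{2} \cdot \frac{1}{232}\right) = \left(-193444 + 93338\right) + \left(3 + \frac{21}{464}\right) = -100106 + \frac{1413}{464} = - \frac{46447771}{464}$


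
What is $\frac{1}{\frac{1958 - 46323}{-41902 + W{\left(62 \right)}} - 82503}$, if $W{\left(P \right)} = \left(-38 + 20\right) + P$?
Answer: $- \frac{41858}{3453366209} \approx -1.2121 \cdot 10^{-5}$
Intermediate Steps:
$W{\left(P \right)} = -18 + P$
$\frac{1}{\frac{1958 - 46323}{-41902 + W{\left(62 \right)}} - 82503} = \frac{1}{\frac{1958 - 46323}{-41902 + \left(-18 + 62\right)} - 82503} = \frac{1}{- \frac{44365}{-41902 + 44} - 82503} = \frac{1}{- \frac{44365}{-41858} - 82503} = \frac{1}{\left(-44365\right) \left(- \frac{1}{41858}\right) - 82503} = \frac{1}{\frac{44365}{41858} - 82503} = \frac{1}{- \frac{3453366209}{41858}} = - \frac{41858}{3453366209}$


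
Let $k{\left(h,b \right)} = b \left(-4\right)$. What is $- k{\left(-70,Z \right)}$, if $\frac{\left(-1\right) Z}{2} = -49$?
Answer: $392$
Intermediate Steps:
$Z = 98$ ($Z = \left(-2\right) \left(-49\right) = 98$)
$k{\left(h,b \right)} = - 4 b$
$- k{\left(-70,Z \right)} = - \left(-4\right) 98 = \left(-1\right) \left(-392\right) = 392$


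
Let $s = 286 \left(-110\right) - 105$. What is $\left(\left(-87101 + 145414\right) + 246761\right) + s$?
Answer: $273509$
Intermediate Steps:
$s = -31565$ ($s = -31460 - 105 = -31565$)
$\left(\left(-87101 + 145414\right) + 246761\right) + s = \left(\left(-87101 + 145414\right) + 246761\right) - 31565 = \left(58313 + 246761\right) - 31565 = 305074 - 31565 = 273509$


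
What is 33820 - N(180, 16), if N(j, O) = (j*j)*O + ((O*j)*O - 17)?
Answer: -530643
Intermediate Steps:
N(j, O) = -17 + O*j² + j*O² (N(j, O) = j²*O + (j*O² - 17) = O*j² + (-17 + j*O²) = -17 + O*j² + j*O²)
33820 - N(180, 16) = 33820 - (-17 + 16*180² + 180*16²) = 33820 - (-17 + 16*32400 + 180*256) = 33820 - (-17 + 518400 + 46080) = 33820 - 1*564463 = 33820 - 564463 = -530643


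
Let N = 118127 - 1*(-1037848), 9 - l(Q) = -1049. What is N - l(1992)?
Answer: 1154917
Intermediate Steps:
l(Q) = 1058 (l(Q) = 9 - 1*(-1049) = 9 + 1049 = 1058)
N = 1155975 (N = 118127 + 1037848 = 1155975)
N - l(1992) = 1155975 - 1*1058 = 1155975 - 1058 = 1154917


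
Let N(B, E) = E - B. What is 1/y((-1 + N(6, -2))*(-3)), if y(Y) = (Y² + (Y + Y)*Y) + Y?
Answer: 1/2214 ≈ 0.00045167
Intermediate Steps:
y(Y) = Y + 3*Y² (y(Y) = (Y² + (2*Y)*Y) + Y = (Y² + 2*Y²) + Y = 3*Y² + Y = Y + 3*Y²)
1/y((-1 + N(6, -2))*(-3)) = 1/(((-1 + (-2 - 1*6))*(-3))*(1 + 3*((-1 + (-2 - 1*6))*(-3)))) = 1/(((-1 + (-2 - 6))*(-3))*(1 + 3*((-1 + (-2 - 6))*(-3)))) = 1/(((-1 - 8)*(-3))*(1 + 3*((-1 - 8)*(-3)))) = 1/((-9*(-3))*(1 + 3*(-9*(-3)))) = 1/(27*(1 + 3*27)) = 1/(27*(1 + 81)) = 1/(27*82) = 1/2214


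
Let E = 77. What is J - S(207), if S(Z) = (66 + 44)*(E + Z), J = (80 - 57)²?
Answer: -30711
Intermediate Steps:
J = 529 (J = 23² = 529)
S(Z) = 8470 + 110*Z (S(Z) = (66 + 44)*(77 + Z) = 110*(77 + Z) = 8470 + 110*Z)
J - S(207) = 529 - (8470 + 110*207) = 529 - (8470 + 22770) = 529 - 1*31240 = 529 - 31240 = -30711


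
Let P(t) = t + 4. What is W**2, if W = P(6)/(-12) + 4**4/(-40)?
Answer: 47089/900 ≈ 52.321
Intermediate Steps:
P(t) = 4 + t
W = -217/30 (W = (4 + 6)/(-12) + 4**4/(-40) = 10*(-1/12) + 256*(-1/40) = -5/6 - 32/5 = -217/30 ≈ -7.2333)
W**2 = (-217/30)**2 = 47089/900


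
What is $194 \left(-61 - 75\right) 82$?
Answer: $-2163488$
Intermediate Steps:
$194 \left(-61 - 75\right) 82 = 194 \left(-136\right) 82 = \left(-26384\right) 82 = -2163488$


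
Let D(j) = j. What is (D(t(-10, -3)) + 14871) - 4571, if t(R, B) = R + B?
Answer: 10287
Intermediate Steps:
t(R, B) = B + R
(D(t(-10, -3)) + 14871) - 4571 = ((-3 - 10) + 14871) - 4571 = (-13 + 14871) - 4571 = 14858 - 4571 = 10287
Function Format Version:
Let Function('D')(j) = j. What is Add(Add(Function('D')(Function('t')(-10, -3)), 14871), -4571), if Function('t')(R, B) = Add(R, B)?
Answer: 10287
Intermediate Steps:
Function('t')(R, B) = Add(B, R)
Add(Add(Function('D')(Function('t')(-10, -3)), 14871), -4571) = Add(Add(Add(-3, -10), 14871), -4571) = Add(Add(-13, 14871), -4571) = Add(14858, -4571) = 10287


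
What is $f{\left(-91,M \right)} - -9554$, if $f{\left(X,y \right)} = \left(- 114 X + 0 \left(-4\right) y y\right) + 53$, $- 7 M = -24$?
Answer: $19981$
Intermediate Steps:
$M = \frac{24}{7}$ ($M = \left(- \frac{1}{7}\right) \left(-24\right) = \frac{24}{7} \approx 3.4286$)
$f{\left(X,y \right)} = 53 - 114 X$ ($f{\left(X,y \right)} = \left(- 114 X + 0 y y\right) + 53 = \left(- 114 X + 0 y\right) + 53 = \left(- 114 X + 0\right) + 53 = - 114 X + 53 = 53 - 114 X$)
$f{\left(-91,M \right)} - -9554 = \left(53 - -10374\right) - -9554 = \left(53 + 10374\right) + 9554 = 10427 + 9554 = 19981$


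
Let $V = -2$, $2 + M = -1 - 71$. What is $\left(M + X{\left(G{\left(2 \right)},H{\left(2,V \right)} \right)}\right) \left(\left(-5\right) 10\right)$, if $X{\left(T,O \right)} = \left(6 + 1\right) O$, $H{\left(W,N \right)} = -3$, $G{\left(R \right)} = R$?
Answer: $4750$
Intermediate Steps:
$M = -74$ ($M = -2 - 72 = -74$)
$X{\left(T,O \right)} = 7 O$
$\left(M + X{\left(G{\left(2 \right)},H{\left(2,V \right)} \right)}\right) \left(\left(-5\right) 10\right) = \left(-74 + 7 \left(-3\right)\right) \left(\left(-5\right) 10\right) = \left(-74 - 21\right) \left(-50\right) = \left(-95\right) \left(-50\right) = 4750$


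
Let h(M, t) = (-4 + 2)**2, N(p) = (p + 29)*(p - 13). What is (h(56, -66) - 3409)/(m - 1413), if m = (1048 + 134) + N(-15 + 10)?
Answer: 1135/221 ≈ 5.1357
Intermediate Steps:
N(p) = (-13 + p)*(29 + p) (N(p) = (29 + p)*(-13 + p) = (-13 + p)*(29 + p))
m = 750 (m = (1048 + 134) + (-377 + (-15 + 10)**2 + 16*(-15 + 10)) = 1182 + (-377 + (-5)**2 + 16*(-5)) = 1182 + (-377 + 25 - 80) = 1182 - 432 = 750)
h(M, t) = 4 (h(M, t) = (-2)**2 = 4)
(h(56, -66) - 3409)/(m - 1413) = (4 - 3409)/(750 - 1413) = -3405/(-663) = -3405*(-1/663) = 1135/221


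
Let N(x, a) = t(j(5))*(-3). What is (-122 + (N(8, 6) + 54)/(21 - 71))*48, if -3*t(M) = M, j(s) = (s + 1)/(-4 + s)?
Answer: -29568/5 ≈ -5913.6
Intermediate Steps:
j(s) = (1 + s)/(-4 + s)
t(M) = -M/3
N(x, a) = 6 (N(x, a) = -(1 + 5)/(3*(-4 + 5))*(-3) = -6/(3*1)*(-3) = -6/3*(-3) = -⅓*6*(-3) = -2*(-3) = 6)
(-122 + (N(8, 6) + 54)/(21 - 71))*48 = (-122 + (6 + 54)/(21 - 71))*48 = (-122 + 60/(-50))*48 = (-122 + 60*(-1/50))*48 = (-122 - 6/5)*48 = -616/5*48 = -29568/5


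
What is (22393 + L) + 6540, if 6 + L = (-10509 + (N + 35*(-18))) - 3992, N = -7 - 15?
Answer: 13774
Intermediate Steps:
N = -22
L = -15159 (L = -6 + ((-10509 + (-22 + 35*(-18))) - 3992) = -6 + ((-10509 + (-22 - 630)) - 3992) = -6 + ((-10509 - 652) - 3992) = -6 + (-11161 - 3992) = -6 - 15153 = -15159)
(22393 + L) + 6540 = (22393 - 15159) + 6540 = 7234 + 6540 = 13774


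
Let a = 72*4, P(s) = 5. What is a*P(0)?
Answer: 1440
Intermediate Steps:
a = 288
a*P(0) = 288*5 = 1440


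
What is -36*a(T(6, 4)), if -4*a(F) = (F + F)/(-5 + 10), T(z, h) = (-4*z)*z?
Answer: -2592/5 ≈ -518.40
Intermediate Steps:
T(z, h) = -4*z²
a(F) = -F/10 (a(F) = -(F + F)/(4*(-5 + 10)) = -2*F/(4*5) = -F/10)
-36*a(T(6, 4)) = -(-18)*(-4*6²)/5 = -(-18)*(-4*36)/5 = -(-18)*(-144)/5 = -36*72/5 = -2592/5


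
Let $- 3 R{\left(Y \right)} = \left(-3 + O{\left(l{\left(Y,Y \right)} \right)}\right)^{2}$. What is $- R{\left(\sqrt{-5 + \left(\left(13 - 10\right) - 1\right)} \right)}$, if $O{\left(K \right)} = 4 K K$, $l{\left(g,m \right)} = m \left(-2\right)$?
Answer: $867$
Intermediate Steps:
$l{\left(g,m \right)} = - 2 m$
$O{\left(K \right)} = 4 K^{2}$
$R{\left(Y \right)} = - \frac{\left(-3 + 16 Y^{2}\right)^{2}}{3}$ ($R{\left(Y \right)} = - \frac{\left(-3 + 4 \left(- 2 Y\right)^{2}\right)^{2}}{3} = - \frac{\left(-3 + 4 \cdot 4 Y^{2}\right)^{2}}{3} = - \frac{\left(-3 + 16 Y^{2}\right)^{2}}{3}$)
$- R{\left(\sqrt{-5 + \left(\left(13 - 10\right) - 1\right)} \right)} = - \frac{\left(-1\right) \left(-3 + 16 \left(\sqrt{-5 + \left(\left(13 - 10\right) - 1\right)}\right)^{2}\right)^{2}}{3} = - \frac{\left(-1\right) \left(-3 + 16 \left(\sqrt{-5 + \left(3 - 1\right)}\right)^{2}\right)^{2}}{3} = - \frac{\left(-1\right) \left(-3 + 16 \left(\sqrt{-5 + 2}\right)^{2}\right)^{2}}{3} = - \frac{\left(-1\right) \left(-3 + 16 \left(\sqrt{-3}\right)^{2}\right)^{2}}{3} = - \frac{\left(-1\right) \left(-3 + 16 \left(i \sqrt{3}\right)^{2}\right)^{2}}{3} = - \frac{\left(-1\right) \left(-3 + 16 \left(-3\right)\right)^{2}}{3} = - \frac{\left(-1\right) \left(-3 - 48\right)^{2}}{3} = - \frac{\left(-1\right) \left(-51\right)^{2}}{3} = - \frac{\left(-1\right) 2601}{3} = \left(-1\right) \left(-867\right) = 867$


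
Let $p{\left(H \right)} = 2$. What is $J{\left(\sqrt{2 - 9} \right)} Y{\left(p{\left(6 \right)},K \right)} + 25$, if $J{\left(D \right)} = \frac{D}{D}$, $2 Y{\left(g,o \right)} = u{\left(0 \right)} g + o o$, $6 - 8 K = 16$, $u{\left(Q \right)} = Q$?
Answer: $\frac{825}{32} \approx 25.781$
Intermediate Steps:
$K = - \frac{5}{4}$ ($K = \frac{3}{4} - 2 = - \frac{5}{4} \approx -1.25$)
$Y{\left(g,o \right)} = \frac{o^{2}}{2}$ ($Y{\left(g,o \right)} = \frac{0 g + o o}{2} = \frac{0 + o^{2}}{2} = \frac{o^{2}}{2}$)
$J{\left(D \right)} = 1$
$J{\left(\sqrt{2 - 9} \right)} Y{\left(p{\left(6 \right)},K \right)} + 25 = 1 \frac{\left(- \frac{5}{4}\right)^{2}}{2} + 25 = 1 \cdot \frac{1}{2} \cdot \frac{25}{16} + 25 = 1 \cdot \frac{25}{32} + 25 = \frac{25}{32} + 25 = \frac{825}{32}$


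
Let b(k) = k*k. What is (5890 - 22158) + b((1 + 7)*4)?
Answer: -15244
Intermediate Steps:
b(k) = k²
(5890 - 22158) + b((1 + 7)*4) = (5890 - 22158) + ((1 + 7)*4)² = -16268 + (8*4)² = -16268 + 32² = -16268 + 1024 = -15244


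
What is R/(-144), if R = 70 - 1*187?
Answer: 13/16 ≈ 0.81250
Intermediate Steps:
R = -117 (R = 70 - 187 = -117)
R/(-144) = -117/(-144) = -1/144*(-117) = 13/16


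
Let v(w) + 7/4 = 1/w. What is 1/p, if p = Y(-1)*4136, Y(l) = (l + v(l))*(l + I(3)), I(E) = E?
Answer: -1/31020 ≈ -3.2237e-5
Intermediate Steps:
v(w) = -7/4 + 1/w
Y(l) = (3 + l)*(-7/4 + l + 1/l) (Y(l) = (l + (-7/4 + 1/l))*(l + 3) = (-7/4 + l + 1/l)*(3 + l) = (3 + l)*(-7/4 + l + 1/l))
p = -31020 (p = (-17/4 + (-1)**2 + 3/(-1) + (5/4)*(-1))*4136 = (-17/4 + 1 + 3*(-1) - 5/4)*4136 = (-17/4 + 1 - 3 - 5/4)*4136 = -15/2*4136 = -31020)
1/p = 1/(-31020) = -1/31020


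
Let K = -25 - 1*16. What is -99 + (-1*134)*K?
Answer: 5395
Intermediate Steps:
K = -41 (K = -25 - 16 = -41)
-99 + (-1*134)*K = -99 - 1*134*(-41) = -99 - 134*(-41) = -99 + 5494 = 5395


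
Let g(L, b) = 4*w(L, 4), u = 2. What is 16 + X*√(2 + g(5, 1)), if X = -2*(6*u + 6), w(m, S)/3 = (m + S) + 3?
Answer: 16 - 36*√146 ≈ -418.99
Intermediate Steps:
w(m, S) = 9 + 3*S + 3*m (w(m, S) = 3*((m + S) + 3) = 3*((S + m) + 3) = 3*(3 + S + m) = 9 + 3*S + 3*m)
g(L, b) = 84 + 12*L (g(L, b) = 4*(9 + 3*4 + 3*L) = 4*(9 + 12 + 3*L) = 4*(21 + 3*L) = 84 + 12*L)
X = -36 (X = -2*(6*2 + 6) = -2*(12 + 6) = -2*18 = -36)
16 + X*√(2 + g(5, 1)) = 16 - 36*√(2 + (84 + 12*5)) = 16 - 36*√(2 + (84 + 60)) = 16 - 36*√(2 + 144) = 16 - 36*√146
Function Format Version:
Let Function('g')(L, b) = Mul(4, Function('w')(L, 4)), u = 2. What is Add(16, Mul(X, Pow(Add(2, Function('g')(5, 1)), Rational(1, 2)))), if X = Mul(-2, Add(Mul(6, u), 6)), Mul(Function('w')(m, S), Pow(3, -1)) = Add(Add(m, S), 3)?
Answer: Add(16, Mul(-36, Pow(146, Rational(1, 2)))) ≈ -418.99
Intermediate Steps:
Function('w')(m, S) = Add(9, Mul(3, S), Mul(3, m)) (Function('w')(m, S) = Mul(3, Add(Add(m, S), 3)) = Mul(3, Add(Add(S, m), 3)) = Mul(3, Add(3, S, m)) = Add(9, Mul(3, S), Mul(3, m)))
Function('g')(L, b) = Add(84, Mul(12, L)) (Function('g')(L, b) = Mul(4, Add(9, Mul(3, 4), Mul(3, L))) = Mul(4, Add(9, 12, Mul(3, L))) = Mul(4, Add(21, Mul(3, L))) = Add(84, Mul(12, L)))
X = -36 (X = Mul(-2, Add(Mul(6, 2), 6)) = Mul(-2, Add(12, 6)) = Mul(-2, 18) = -36)
Add(16, Mul(X, Pow(Add(2, Function('g')(5, 1)), Rational(1, 2)))) = Add(16, Mul(-36, Pow(Add(2, Add(84, Mul(12, 5))), Rational(1, 2)))) = Add(16, Mul(-36, Pow(Add(2, Add(84, 60)), Rational(1, 2)))) = Add(16, Mul(-36, Pow(Add(2, 144), Rational(1, 2)))) = Add(16, Mul(-36, Pow(146, Rational(1, 2))))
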